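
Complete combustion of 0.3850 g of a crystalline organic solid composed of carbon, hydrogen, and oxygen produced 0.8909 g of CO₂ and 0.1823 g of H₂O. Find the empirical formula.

C8H8O3

mol C = 0.8909 g CO₂ ÷ 44.009 g/mol = 0.020244 mol
mol H = 2 × 0.1823 g H₂O ÷ 18.015 g/mol = 0.020239 mol
mass O = 0.3850 − (0.24315 + 0.020401) = 0.12145 g → mol O = 0.12145 ÷ 15.999 = 0.0075913 mol
Divide by the smallest (0.0075913 mol): C 2.667, H 2.666, O 1.000
Multiplying each by 3 gives whole numbers: C 8.00, H 8.00, O 3.00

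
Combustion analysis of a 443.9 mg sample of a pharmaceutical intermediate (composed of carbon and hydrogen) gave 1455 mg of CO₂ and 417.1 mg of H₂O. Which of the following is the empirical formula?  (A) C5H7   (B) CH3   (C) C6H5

(A) C5H7

mol C = 1.455 g CO₂ ÷ 44.009 g/mol = 0.033061 mol
mol H = 2 × 0.4171 g H₂O ÷ 18.015 g/mol = 0.046306 mol
Divide by the smallest (0.033061 mol): C 1.000, H 1.401
Multiplying each by 5 gives whole numbers: C 5.00, H 7.00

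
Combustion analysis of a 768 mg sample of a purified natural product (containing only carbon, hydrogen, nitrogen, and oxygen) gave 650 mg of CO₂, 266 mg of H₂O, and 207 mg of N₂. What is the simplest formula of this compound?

C2H4N2O3

mol C = 0.650 g CO₂ ÷ 44.009 g/mol = 0.01477 mol
mol H = 2 × 0.266 g H₂O ÷ 18.015 g/mol = 0.02953 mol
mol N = 2 × 0.207 g N₂ ÷ 28.014 g/mol = 0.01478 mol
mass O = 0.768 − (0.1774 + 0.02977 + 0.2070) = 0.3538 g → mol O = 0.3538 ÷ 15.999 = 0.02212 mol
Divide by the smallest (0.01477 mol): C 1.000, H 1.999, N 1.001, O 1.497
Multiplying each by 2 gives whole numbers: C 2.00, H 4.00, N 2.00, O 2.99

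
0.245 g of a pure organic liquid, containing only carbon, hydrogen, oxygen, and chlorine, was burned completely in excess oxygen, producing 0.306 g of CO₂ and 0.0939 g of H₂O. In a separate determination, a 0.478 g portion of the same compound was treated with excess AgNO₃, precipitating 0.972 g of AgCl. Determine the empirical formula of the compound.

mol C = 0.306 g CO₂ ÷ 44.009 g/mol = 0.006953 mol
mol H = 2 × 0.0939 g H₂O ÷ 18.015 g/mol = 0.01042 mol
From the AgCl data: mol Cl per gram of compound = (0.972 ÷ 143.318) ÷ 0.478 = 0.01419 mol/g, so in the 0.245 g combustion sample mol Cl = 0.003476 mol
mass O = 0.245 − (0.08351 + 0.01051 + 0.1232) = 0.02775 g → mol O = 0.02775 ÷ 15.999 = 0.001734 mol
Divide by the smallest (0.001734 mol): C 4.009, H 6.011, Cl 2.004, O 1.000

C4H6Cl2O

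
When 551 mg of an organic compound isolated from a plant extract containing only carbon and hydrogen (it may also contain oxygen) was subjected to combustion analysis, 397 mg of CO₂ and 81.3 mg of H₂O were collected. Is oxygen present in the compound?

mol C = 0.397 g CO₂ ÷ 44.009 g/mol = 0.009021 mol
mol H = 2 × 0.0813 g H₂O ÷ 18.015 g/mol = 0.009026 mol
C and H account for only 0.1174 g of the 0.551 g sample; the remaining 0.4336 g must be oxygen.

yes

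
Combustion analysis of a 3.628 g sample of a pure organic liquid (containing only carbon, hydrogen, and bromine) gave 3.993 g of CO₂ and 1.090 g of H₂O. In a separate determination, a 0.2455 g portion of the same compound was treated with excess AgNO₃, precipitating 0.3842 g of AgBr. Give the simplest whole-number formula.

mol C = 3.993 g CO₂ ÷ 44.009 g/mol = 0.090731 mol
mol H = 2 × 1.090 g H₂O ÷ 18.015 g/mol = 0.12101 mol
From the AgBr data: mol Br per gram of compound = (0.3842 ÷ 187.772) ÷ 0.2455 = 0.0083344 mol/g, so in the 3.628 g combustion sample mol Br = 0.030237 mol
Divide by the smallest (0.030237 mol): C 3.001, H 4.002, Br 1.000

C3H4Br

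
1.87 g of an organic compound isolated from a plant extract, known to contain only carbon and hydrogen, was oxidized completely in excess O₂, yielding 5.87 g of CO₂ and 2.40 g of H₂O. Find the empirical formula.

mol C = 5.87 g CO₂ ÷ 44.009 g/mol = 0.1334 mol
mol H = 2 × 2.40 g H₂O ÷ 18.015 g/mol = 0.2664 mol
Divide by the smallest (0.1334 mol): C 1.000, H 1.998

CH2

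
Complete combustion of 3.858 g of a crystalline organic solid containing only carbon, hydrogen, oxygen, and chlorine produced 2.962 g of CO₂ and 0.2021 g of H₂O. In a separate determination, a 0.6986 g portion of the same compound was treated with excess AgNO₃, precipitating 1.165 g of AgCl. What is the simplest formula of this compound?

mol C = 2.962 g CO₂ ÷ 44.009 g/mol = 0.067304 mol
mol H = 2 × 0.2021 g H₂O ÷ 18.015 g/mol = 0.022437 mol
From the AgCl data: mol Cl per gram of compound = (1.165 ÷ 143.318) ÷ 0.6986 = 0.011636 mol/g, so in the 3.858 g combustion sample mol Cl = 0.044891 mol
mass O = 3.858 − (0.80839 + 0.022616 + 1.5914) = 1.4356 g → mol O = 1.4356 ÷ 15.999 = 0.089731 mol
Divide by the smallest (0.022437 mol): C 3.000, H 1.000, Cl 2.001, O 3.999

C3HCl2O4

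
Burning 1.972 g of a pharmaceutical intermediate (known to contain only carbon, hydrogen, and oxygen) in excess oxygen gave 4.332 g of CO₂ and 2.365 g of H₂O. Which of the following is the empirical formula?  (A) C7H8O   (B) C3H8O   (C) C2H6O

(B) C3H8O

mol C = 4.332 g CO₂ ÷ 44.009 g/mol = 0.098434 mol
mol H = 2 × 2.365 g H₂O ÷ 18.015 g/mol = 0.26256 mol
mass O = 1.972 − (1.1823 + 0.26466) = 0.52504 g → mol O = 0.52504 ÷ 15.999 = 0.032817 mol
Divide by the smallest (0.032817 mol): C 2.999, H 8.001, O 1.000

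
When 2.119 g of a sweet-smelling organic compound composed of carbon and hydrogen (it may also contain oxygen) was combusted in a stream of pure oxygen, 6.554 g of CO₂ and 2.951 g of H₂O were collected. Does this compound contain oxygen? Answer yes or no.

mol C = 6.554 g CO₂ ÷ 44.009 g/mol = 0.14892 mol
mol H = 2 × 2.951 g H₂O ÷ 18.015 g/mol = 0.32762 mol
C and H together account for 2.1190 g — essentially the entire 2.119 g sample — so the compound contains no oxygen.

no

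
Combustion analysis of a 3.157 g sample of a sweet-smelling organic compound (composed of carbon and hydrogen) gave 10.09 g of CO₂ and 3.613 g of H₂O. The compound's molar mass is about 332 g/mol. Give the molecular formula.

mol C = 10.09 g CO₂ ÷ 44.009 g/mol = 0.22927 mol
mol H = 2 × 3.613 g H₂O ÷ 18.015 g/mol = 0.40111 mol
Divide by the smallest (0.22927 mol): C 1.000, H 1.750
Multiplying each by 4 gives whole numbers: C 4.00, H 7.00
Empirical formula: C4H7
Empirical-formula mass = 55.10 g/mol; 332 ÷ 55.10 ≈ 6, so the molecular formula is C24H42.

C24H42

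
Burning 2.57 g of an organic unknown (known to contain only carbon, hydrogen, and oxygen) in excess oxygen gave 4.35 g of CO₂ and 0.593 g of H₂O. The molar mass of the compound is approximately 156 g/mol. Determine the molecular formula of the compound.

mol C = 4.35 g CO₂ ÷ 44.009 g/mol = 0.09884 mol
mol H = 2 × 0.593 g H₂O ÷ 18.015 g/mol = 0.06583 mol
mass O = 2.57 − (1.187 + 0.06636) = 1.316 g → mol O = 1.316 ÷ 15.999 = 0.08228 mol
Divide by the smallest (0.06583 mol): C 1.501, H 1.000, O 1.250
Multiplying each by 4 gives whole numbers: C 6.01, H 4.00, O 5.00
Empirical formula: C6H4O5
Empirical-formula mass = 156.09 g/mol; 156 ÷ 156.09 ≈ 1, so the molecular formula is C6H4O5.

C6H4O5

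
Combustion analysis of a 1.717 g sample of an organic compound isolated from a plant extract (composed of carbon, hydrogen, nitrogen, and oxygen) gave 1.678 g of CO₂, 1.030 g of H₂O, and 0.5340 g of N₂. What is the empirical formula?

mol C = 1.678 g CO₂ ÷ 44.009 g/mol = 0.038129 mol
mol H = 2 × 1.030 g H₂O ÷ 18.015 g/mol = 0.11435 mol
mol N = 2 × 0.5340 g N₂ ÷ 28.014 g/mol = 0.038124 mol
mass O = 1.717 − (0.45796 + 0.11526 + 0.53400) = 0.60977 g → mol O = 0.60977 ÷ 15.999 = 0.038113 mol
Divide by the smallest (0.038113 mol): C 1.000, H 3.000, N 1.000, O 1.000

CH3NO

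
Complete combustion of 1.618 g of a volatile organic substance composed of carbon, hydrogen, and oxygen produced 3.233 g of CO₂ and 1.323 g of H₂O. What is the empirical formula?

mol C = 3.233 g CO₂ ÷ 44.009 g/mol = 0.073462 mol
mol H = 2 × 1.323 g H₂O ÷ 18.015 g/mol = 0.14688 mol
mass O = 1.618 − (0.88236 + 0.14805) = 0.58759 g → mol O = 0.58759 ÷ 15.999 = 0.036727 mol
Divide by the smallest (0.036727 mol): C 2.000, H 3.999, O 1.000

C2H4O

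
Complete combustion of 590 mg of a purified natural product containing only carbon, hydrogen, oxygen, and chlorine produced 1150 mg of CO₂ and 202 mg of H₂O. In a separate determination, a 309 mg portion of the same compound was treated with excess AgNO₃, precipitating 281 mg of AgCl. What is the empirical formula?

C7H6ClO2

mol C = 1.15 g CO₂ ÷ 44.009 g/mol = 0.02613 mol
mol H = 2 × 0.202 g H₂O ÷ 18.015 g/mol = 0.02243 mol
From the AgCl data: mol Cl per gram of compound = (0.281 ÷ 143.318) ÷ 0.309 = 0.006345 mol/g, so in the 0.590 g combustion sample mol Cl = 0.003744 mol
mass O = 0.590 − (0.3139 + 0.02261 + 0.1327) = 0.1208 g → mol O = 0.1208 ÷ 15.999 = 0.007552 mol
Divide by the smallest (0.003744 mol): C 6.980, H 5.990, Cl 1.000, O 2.017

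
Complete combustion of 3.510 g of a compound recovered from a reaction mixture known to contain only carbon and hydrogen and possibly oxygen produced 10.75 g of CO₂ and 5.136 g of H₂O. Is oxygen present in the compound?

mol C = 10.75 g CO₂ ÷ 44.009 g/mol = 0.24427 mol
mol H = 2 × 5.136 g H₂O ÷ 18.015 g/mol = 0.57019 mol
C and H together account for 3.5087 g — essentially the entire 3.510 g sample — so the compound contains no oxygen.

no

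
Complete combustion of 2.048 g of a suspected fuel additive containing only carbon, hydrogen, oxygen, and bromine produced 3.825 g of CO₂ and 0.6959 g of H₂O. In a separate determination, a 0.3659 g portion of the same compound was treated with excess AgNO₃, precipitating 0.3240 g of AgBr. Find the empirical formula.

C9H8BrO

mol C = 3.825 g CO₂ ÷ 44.009 g/mol = 0.086914 mol
mol H = 2 × 0.6959 g H₂O ÷ 18.015 g/mol = 0.077258 mol
From the AgBr data: mol Br per gram of compound = (0.3240 ÷ 187.772) ÷ 0.3659 = 0.0047158 mol/g, so in the 2.048 g combustion sample mol Br = 0.0096579 mol
mass O = 2.048 − (1.0439 + 0.077876 + 0.77170) = 0.15450 g → mol O = 0.15450 ÷ 15.999 = 0.0096566 mol
Divide by the smallest (0.0096566 mol): C 9.000, H 8.000, Br 1.000, O 1.000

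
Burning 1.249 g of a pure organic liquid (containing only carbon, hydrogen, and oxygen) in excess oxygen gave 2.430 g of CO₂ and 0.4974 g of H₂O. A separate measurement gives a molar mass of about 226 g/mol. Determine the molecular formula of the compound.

mol C = 2.430 g CO₂ ÷ 44.009 g/mol = 0.055216 mol
mol H = 2 × 0.4974 g H₂O ÷ 18.015 g/mol = 0.055221 mol
mass O = 1.249 − (0.66320 + 0.055662) = 0.53014 g → mol O = 0.53014 ÷ 15.999 = 0.033136 mol
Divide by the smallest (0.033136 mol): C 1.666, H 1.666, O 1.000
Multiplying each by 3 gives whole numbers: C 5.00, H 5.00, O 3.00
Empirical formula: C5H5O3
Empirical-formula mass = 113.09 g/mol; 226 ÷ 113.09 ≈ 2, so the molecular formula is C10H10O6.

C10H10O6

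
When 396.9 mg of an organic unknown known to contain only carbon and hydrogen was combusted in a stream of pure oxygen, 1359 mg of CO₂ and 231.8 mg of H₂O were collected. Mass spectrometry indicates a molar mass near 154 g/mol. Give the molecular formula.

C12H10

mol C = 1.359 g CO₂ ÷ 44.009 g/mol = 0.030880 mol
mol H = 2 × 0.2318 g H₂O ÷ 18.015 g/mol = 0.025734 mol
Divide by the smallest (0.025734 mol): C 1.200, H 1.000
Multiplying each by 5 gives whole numbers: C 6.00, H 5.00
Empirical formula: C6H5
Empirical-formula mass = 77.11 g/mol; 154 ÷ 77.11 ≈ 2, so the molecular formula is C12H10.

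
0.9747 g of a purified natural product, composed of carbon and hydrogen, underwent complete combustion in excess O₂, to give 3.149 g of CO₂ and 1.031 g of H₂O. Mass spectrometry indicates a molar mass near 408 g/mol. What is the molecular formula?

mol C = 3.149 g CO₂ ÷ 44.009 g/mol = 0.071554 mol
mol H = 2 × 1.031 g H₂O ÷ 18.015 g/mol = 0.11446 mol
Divide by the smallest (0.071554 mol): C 1.000, H 1.600
Multiplying each by 5 gives whole numbers: C 5.00, H 8.00
Empirical formula: C5H8
Empirical-formula mass = 68.12 g/mol; 408 ÷ 68.12 ≈ 6, so the molecular formula is C30H48.

C30H48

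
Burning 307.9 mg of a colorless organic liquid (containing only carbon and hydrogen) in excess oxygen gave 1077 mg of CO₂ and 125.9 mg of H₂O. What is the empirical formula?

mol C = 1.077 g CO₂ ÷ 44.009 g/mol = 0.024472 mol
mol H = 2 × 0.1259 g H₂O ÷ 18.015 g/mol = 0.013977 mol
Divide by the smallest (0.013977 mol): C 1.751, H 1.000
Multiplying each by 4 gives whole numbers: C 7.00, H 4.00

C7H4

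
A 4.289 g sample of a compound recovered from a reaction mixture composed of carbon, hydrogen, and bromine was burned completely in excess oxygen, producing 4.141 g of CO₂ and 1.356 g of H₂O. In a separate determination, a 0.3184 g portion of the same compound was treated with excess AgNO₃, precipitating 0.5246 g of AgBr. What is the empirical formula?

mol C = 4.141 g CO₂ ÷ 44.009 g/mol = 0.094094 mol
mol H = 2 × 1.356 g H₂O ÷ 18.015 g/mol = 0.15054 mol
From the AgBr data: mol Br per gram of compound = (0.5246 ÷ 187.772) ÷ 0.3184 = 0.0087745 mol/g, so in the 4.289 g combustion sample mol Br = 0.037634 mol
Divide by the smallest (0.037634 mol): C 2.500, H 4.000, Br 1.000
Multiplying each by 2 gives whole numbers: C 5.00, H 8.00, Br 2.00

C5H8Br2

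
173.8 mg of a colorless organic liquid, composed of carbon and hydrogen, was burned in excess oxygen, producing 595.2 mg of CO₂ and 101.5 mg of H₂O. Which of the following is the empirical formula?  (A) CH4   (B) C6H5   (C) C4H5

mol C = 0.5952 g CO₂ ÷ 44.009 g/mol = 0.013525 mol
mol H = 2 × 0.1015 g H₂O ÷ 18.015 g/mol = 0.011268 mol
Divide by the smallest (0.011268 mol): C 1.200, H 1.000
Multiplying each by 5 gives whole numbers: C 6.00, H 5.00

(B) C6H5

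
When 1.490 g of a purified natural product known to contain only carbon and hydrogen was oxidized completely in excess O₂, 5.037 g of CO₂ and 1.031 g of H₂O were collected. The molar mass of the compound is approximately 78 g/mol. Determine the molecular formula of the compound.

mol C = 5.037 g CO₂ ÷ 44.009 g/mol = 0.11445 mol
mol H = 2 × 1.031 g H₂O ÷ 18.015 g/mol = 0.11446 mol
Divide by the smallest (0.11445 mol): C 1.000, H 1.000
Empirical formula: CH
Empirical-formula mass = 13.02 g/mol; 78 ÷ 13.02 ≈ 6, so the molecular formula is C6H6.

C6H6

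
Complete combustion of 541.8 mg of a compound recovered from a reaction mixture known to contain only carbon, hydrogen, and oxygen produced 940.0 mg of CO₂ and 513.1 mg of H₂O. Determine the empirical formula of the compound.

C3H8O2

mol C = 0.9400 g CO₂ ÷ 44.009 g/mol = 0.021359 mol
mol H = 2 × 0.5131 g H₂O ÷ 18.015 g/mol = 0.056964 mol
mass O = 0.5418 − (0.25655 + 0.057419) = 0.22783 g → mol O = 0.22783 ÷ 15.999 = 0.014241 mol
Divide by the smallest (0.014241 mol): C 1.500, H 4.000, O 1.000
Multiplying each by 2 gives whole numbers: C 3.00, H 8.00, O 2.00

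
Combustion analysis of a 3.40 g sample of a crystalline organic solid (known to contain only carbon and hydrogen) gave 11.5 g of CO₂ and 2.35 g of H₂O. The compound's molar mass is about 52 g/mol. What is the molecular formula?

C4H4

mol C = 11.5 g CO₂ ÷ 44.009 g/mol = 0.2613 mol
mol H = 2 × 2.35 g H₂O ÷ 18.015 g/mol = 0.2609 mol
Divide by the smallest (0.2609 mol): C 1.002, H 1.000
Empirical formula: CH
Empirical-formula mass = 13.02 g/mol; 52 ÷ 13.02 ≈ 4, so the molecular formula is C4H4.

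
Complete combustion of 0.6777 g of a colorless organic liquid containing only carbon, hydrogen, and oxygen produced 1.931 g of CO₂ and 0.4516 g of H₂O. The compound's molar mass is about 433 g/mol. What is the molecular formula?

mol C = 1.931 g CO₂ ÷ 44.009 g/mol = 0.043877 mol
mol H = 2 × 0.4516 g H₂O ÷ 18.015 g/mol = 0.050136 mol
mass O = 0.6777 − (0.52701 + 0.050537) = 0.10015 g → mol O = 0.10015 ÷ 15.999 = 0.0062599 mol
Divide by the smallest (0.0062599 mol): C 7.009, H 8.009, O 1.000
Empirical formula: C7H8O
Empirical-formula mass = 108.14 g/mol; 433 ÷ 108.14 ≈ 4, so the molecular formula is C28H32O4.

C28H32O4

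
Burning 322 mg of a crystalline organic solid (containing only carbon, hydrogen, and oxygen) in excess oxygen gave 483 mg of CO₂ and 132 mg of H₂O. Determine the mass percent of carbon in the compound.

mol C = 0.483 g CO₂ ÷ 44.009 g/mol = 0.01098 mol
mol H = 2 × 0.132 g H₂O ÷ 18.015 g/mol = 0.01465 mol
mass O = 0.322 − (0.1318 + 0.01477) = 0.1754 g → mol O = 0.1754 ÷ 15.999 = 0.01096 mol
mass % C = 0.1318 g ÷ 0.322 g × 100%

40.9%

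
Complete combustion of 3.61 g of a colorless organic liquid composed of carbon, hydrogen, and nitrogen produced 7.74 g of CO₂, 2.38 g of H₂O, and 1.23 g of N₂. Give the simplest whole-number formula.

mol C = 7.74 g CO₂ ÷ 44.009 g/mol = 0.1759 mol
mol H = 2 × 2.38 g H₂O ÷ 18.015 g/mol = 0.2642 mol
mol N = 2 × 1.23 g N₂ ÷ 28.014 g/mol = 0.08781 mol
Divide by the smallest (0.08781 mol): C 2.003, H 3.009, N 1.000

C2H3N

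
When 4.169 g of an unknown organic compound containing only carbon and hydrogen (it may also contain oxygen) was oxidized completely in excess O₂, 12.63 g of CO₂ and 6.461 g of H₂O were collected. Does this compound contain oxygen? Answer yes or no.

no

mol C = 12.63 g CO₂ ÷ 44.009 g/mol = 0.28699 mol
mol H = 2 × 6.461 g H₂O ÷ 18.015 g/mol = 0.71729 mol
C and H together account for 4.1700 g — essentially the entire 4.169 g sample — so the compound contains no oxygen.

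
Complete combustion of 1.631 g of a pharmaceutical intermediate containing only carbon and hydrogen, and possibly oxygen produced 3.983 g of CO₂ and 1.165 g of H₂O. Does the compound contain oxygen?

yes

mol C = 3.983 g CO₂ ÷ 44.009 g/mol = 0.090504 mol
mol H = 2 × 1.165 g H₂O ÷ 18.015 g/mol = 0.12934 mol
C and H account for only 1.2174 g of the 1.631 g sample; the remaining 0.41358 g must be oxygen.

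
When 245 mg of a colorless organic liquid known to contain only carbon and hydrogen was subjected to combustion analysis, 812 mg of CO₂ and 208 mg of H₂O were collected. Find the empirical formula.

mol C = 0.812 g CO₂ ÷ 44.009 g/mol = 0.01845 mol
mol H = 2 × 0.208 g H₂O ÷ 18.015 g/mol = 0.02309 mol
Divide by the smallest (0.01845 mol): C 1.000, H 1.252
Multiplying each by 4 gives whole numbers: C 4.00, H 5.01

C4H5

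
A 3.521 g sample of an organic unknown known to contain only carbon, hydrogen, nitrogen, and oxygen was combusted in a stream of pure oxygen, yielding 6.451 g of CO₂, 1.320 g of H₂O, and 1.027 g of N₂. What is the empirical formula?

C4H4N2O

mol C = 6.451 g CO₂ ÷ 44.009 g/mol = 0.14658 mol
mol H = 2 × 1.320 g H₂O ÷ 18.015 g/mol = 0.14654 mol
mol N = 2 × 1.027 g N₂ ÷ 28.014 g/mol = 0.073320 mol
mass O = 3.521 − (1.7606 + 0.14772 + 1.0270) = 0.58567 g → mol O = 0.58567 ÷ 15.999 = 0.036606 mol
Divide by the smallest (0.036606 mol): C 4.004, H 4.003, N 2.003, O 1.000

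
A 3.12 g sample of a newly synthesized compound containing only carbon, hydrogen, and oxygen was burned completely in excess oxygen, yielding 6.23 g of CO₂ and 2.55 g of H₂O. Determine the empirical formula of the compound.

C2H4O

mol C = 6.23 g CO₂ ÷ 44.009 g/mol = 0.1416 mol
mol H = 2 × 2.55 g H₂O ÷ 18.015 g/mol = 0.2831 mol
mass O = 3.12 − (1.700 + 0.2854) = 1.134 g → mol O = 1.134 ÷ 15.999 = 0.07090 mol
Divide by the smallest (0.07090 mol): C 1.997, H 3.993, O 1.000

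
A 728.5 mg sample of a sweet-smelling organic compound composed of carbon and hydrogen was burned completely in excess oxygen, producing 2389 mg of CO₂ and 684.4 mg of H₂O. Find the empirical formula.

C5H7

mol C = 2.389 g CO₂ ÷ 44.009 g/mol = 0.054284 mol
mol H = 2 × 0.6844 g H₂O ÷ 18.015 g/mol = 0.075981 mol
Divide by the smallest (0.054284 mol): C 1.000, H 1.400
Multiplying each by 5 gives whole numbers: C 5.00, H 7.00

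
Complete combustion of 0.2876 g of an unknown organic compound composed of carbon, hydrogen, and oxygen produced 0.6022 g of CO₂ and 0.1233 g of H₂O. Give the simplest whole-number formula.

C2H2O

mol C = 0.6022 g CO₂ ÷ 44.009 g/mol = 0.013684 mol
mol H = 2 × 0.1233 g H₂O ÷ 18.015 g/mol = 0.013689 mol
mass O = 0.2876 − (0.16435 + 0.013798) = 0.10945 g → mol O = 0.10945 ÷ 15.999 = 0.0068410 mol
Divide by the smallest (0.0068410 mol): C 2.000, H 2.001, O 1.000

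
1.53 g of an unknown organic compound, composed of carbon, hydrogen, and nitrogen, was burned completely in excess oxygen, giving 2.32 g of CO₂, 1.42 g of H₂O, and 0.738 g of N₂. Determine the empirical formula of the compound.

mol C = 2.32 g CO₂ ÷ 44.009 g/mol = 0.05272 mol
mol H = 2 × 1.42 g H₂O ÷ 18.015 g/mol = 0.1576 mol
mol N = 2 × 0.738 g N₂ ÷ 28.014 g/mol = 0.05269 mol
Divide by the smallest (0.05269 mol): C 1.001, H 2.992, N 1.000

CH3N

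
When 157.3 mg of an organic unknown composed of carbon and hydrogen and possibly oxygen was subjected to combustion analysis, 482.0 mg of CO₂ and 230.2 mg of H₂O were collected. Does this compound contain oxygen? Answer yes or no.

no

mol C = 0.4820 g CO₂ ÷ 44.009 g/mol = 0.010952 mol
mol H = 2 × 0.2302 g H₂O ÷ 18.015 g/mol = 0.025556 mol
C and H together account for 0.15731 g — essentially the entire 0.1573 g sample — so the compound contains no oxygen.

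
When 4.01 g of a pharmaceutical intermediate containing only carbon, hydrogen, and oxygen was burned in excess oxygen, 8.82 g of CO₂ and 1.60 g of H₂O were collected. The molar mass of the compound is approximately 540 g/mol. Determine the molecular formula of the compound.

C27H24O12

mol C = 8.82 g CO₂ ÷ 44.009 g/mol = 0.2004 mol
mol H = 2 × 1.60 g H₂O ÷ 18.015 g/mol = 0.1776 mol
mass O = 4.01 − (2.407 + 0.1791) = 1.424 g → mol O = 1.424 ÷ 15.999 = 0.08899 mol
Divide by the smallest (0.08899 mol): C 2.252, H 1.996, O 1.000
Multiplying each by 4 gives whole numbers: C 9.01, H 7.98, O 4.00
Empirical formula: C9H8O4
Empirical-formula mass = 180.16 g/mol; 540 ÷ 180.16 ≈ 3, so the molecular formula is C27H24O12.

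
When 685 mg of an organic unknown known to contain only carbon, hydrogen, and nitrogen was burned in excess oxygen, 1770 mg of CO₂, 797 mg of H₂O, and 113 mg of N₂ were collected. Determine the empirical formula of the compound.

mol C = 1.77 g CO₂ ÷ 44.009 g/mol = 0.04022 mol
mol H = 2 × 0.797 g H₂O ÷ 18.015 g/mol = 0.08848 mol
mol N = 2 × 0.113 g N₂ ÷ 28.014 g/mol = 0.008067 mol
Divide by the smallest (0.008067 mol): C 4.985, H 10.968, N 1.000

C5H11N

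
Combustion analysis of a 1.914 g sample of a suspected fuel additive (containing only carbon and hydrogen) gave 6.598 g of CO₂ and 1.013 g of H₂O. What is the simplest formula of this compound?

C4H3

mol C = 6.598 g CO₂ ÷ 44.009 g/mol = 0.14992 mol
mol H = 2 × 1.013 g H₂O ÷ 18.015 g/mol = 0.11246 mol
Divide by the smallest (0.11246 mol): C 1.333, H 1.000
Multiplying each by 3 gives whole numbers: C 4.00, H 3.00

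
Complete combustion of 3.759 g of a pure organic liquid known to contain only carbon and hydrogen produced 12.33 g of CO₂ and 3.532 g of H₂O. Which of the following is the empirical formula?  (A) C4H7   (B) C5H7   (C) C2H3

(B) C5H7

mol C = 12.33 g CO₂ ÷ 44.009 g/mol = 0.28017 mol
mol H = 2 × 3.532 g H₂O ÷ 18.015 g/mol = 0.39212 mol
Divide by the smallest (0.28017 mol): C 1.000, H 1.400
Multiplying each by 5 gives whole numbers: C 5.00, H 7.00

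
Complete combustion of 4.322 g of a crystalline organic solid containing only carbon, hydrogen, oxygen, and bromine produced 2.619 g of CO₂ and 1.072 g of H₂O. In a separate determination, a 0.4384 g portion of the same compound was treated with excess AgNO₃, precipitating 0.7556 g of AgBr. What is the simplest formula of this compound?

mol C = 2.619 g CO₂ ÷ 44.009 g/mol = 0.059511 mol
mol H = 2 × 1.072 g H₂O ÷ 18.015 g/mol = 0.11901 mol
From the AgBr data: mol Br per gram of compound = (0.7556 ÷ 187.772) ÷ 0.4384 = 0.0091789 mol/g, so in the 4.322 g combustion sample mol Br = 0.039671 mol
mass O = 4.322 − (0.71478 + 0.11996 + 3.1699) = 0.31737 g → mol O = 0.31737 ÷ 15.999 = 0.019837 mol
Divide by the smallest (0.019837 mol): C 3.000, H 6.000, Br 2.000, O 1.000

C3H6Br2O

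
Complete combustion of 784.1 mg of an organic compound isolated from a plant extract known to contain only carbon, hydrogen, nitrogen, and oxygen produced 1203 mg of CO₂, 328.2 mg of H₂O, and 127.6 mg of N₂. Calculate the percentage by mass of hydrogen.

mol C = 1.203 g CO₂ ÷ 44.009 g/mol = 0.027335 mol
mol H = 2 × 0.3282 g H₂O ÷ 18.015 g/mol = 0.036436 mol
mol N = 2 × 0.1276 g N₂ ÷ 28.014 g/mol = 0.0091097 mol
mass O = 0.7841 − (0.32832 + 0.036728 + 0.12760) = 0.29145 g → mol O = 0.29145 ÷ 15.999 = 0.018217 mol
mass % H = 0.036728 g ÷ 0.7841 g × 100%

4.68%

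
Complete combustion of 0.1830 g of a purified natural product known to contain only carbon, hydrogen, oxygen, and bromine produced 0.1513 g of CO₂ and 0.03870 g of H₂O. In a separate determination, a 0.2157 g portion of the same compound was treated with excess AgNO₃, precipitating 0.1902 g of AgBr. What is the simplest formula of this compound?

C4H5BrO5

mol C = 0.1513 g CO₂ ÷ 44.009 g/mol = 0.0034379 mol
mol H = 2 × 0.03870 g H₂O ÷ 18.015 g/mol = 0.0042964 mol
From the AgBr data: mol Br per gram of compound = (0.1902 ÷ 187.772) ÷ 0.2157 = 0.0046960 mol/g, so in the 0.1830 g combustion sample mol Br = 0.00085937 mol
mass O = 0.1830 − (0.041293 + 0.0043308 + 0.068667) = 0.068709 g → mol O = 0.068709 ÷ 15.999 = 0.0042946 mol
Divide by the smallest (0.00085937 mol): C 4.001, H 4.999, Br 1.000, O 4.997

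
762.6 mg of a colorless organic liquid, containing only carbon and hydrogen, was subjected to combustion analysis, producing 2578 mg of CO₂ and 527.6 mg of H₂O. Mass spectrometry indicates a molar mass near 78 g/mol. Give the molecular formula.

mol C = 2.578 g CO₂ ÷ 44.009 g/mol = 0.058579 mol
mol H = 2 × 0.5276 g H₂O ÷ 18.015 g/mol = 0.058573 mol
Divide by the smallest (0.058573 mol): C 1.000, H 1.000
Empirical formula: CH
Empirical-formula mass = 13.02 g/mol; 78 ÷ 13.02 ≈ 6, so the molecular formula is C6H6.

C6H6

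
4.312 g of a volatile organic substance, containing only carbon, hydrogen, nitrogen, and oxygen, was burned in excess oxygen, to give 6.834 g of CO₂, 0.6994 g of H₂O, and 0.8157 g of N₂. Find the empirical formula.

C8H4N3O5

mol C = 6.834 g CO₂ ÷ 44.009 g/mol = 0.15529 mol
mol H = 2 × 0.6994 g H₂O ÷ 18.015 g/mol = 0.077646 mol
mol N = 2 × 0.8157 g N₂ ÷ 28.014 g/mol = 0.058235 mol
mass O = 4.312 − (1.8651 + 0.078268 + 0.81570) = 1.5529 g → mol O = 1.5529 ÷ 15.999 = 0.097062 mol
Divide by the smallest (0.058235 mol): C 2.667, H 1.333, N 1.000, O 1.667
Multiplying each by 3 gives whole numbers: C 8.00, H 4.00, N 3.00, O 5.00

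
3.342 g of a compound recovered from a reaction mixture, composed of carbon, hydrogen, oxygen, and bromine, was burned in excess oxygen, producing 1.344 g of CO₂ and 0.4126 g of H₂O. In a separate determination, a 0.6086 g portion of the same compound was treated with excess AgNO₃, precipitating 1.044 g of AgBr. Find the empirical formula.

C2H3Br2O2

mol C = 1.344 g CO₂ ÷ 44.009 g/mol = 0.030539 mol
mol H = 2 × 0.4126 g H₂O ÷ 18.015 g/mol = 0.045806 mol
From the AgBr data: mol Br per gram of compound = (1.044 ÷ 187.772) ÷ 0.6086 = 0.0091356 mol/g, so in the 3.342 g combustion sample mol Br = 0.030531 mol
mass O = 3.342 − (0.36681 + 0.046173 + 2.4396) = 0.48945 g → mol O = 0.48945 ÷ 15.999 = 0.030593 mol
Divide by the smallest (0.030531 mol): C 1.000, H 1.500, Br 1.000, O 1.002
Multiplying each by 2 gives whole numbers: C 2.00, H 3.00, Br 2.00, O 2.00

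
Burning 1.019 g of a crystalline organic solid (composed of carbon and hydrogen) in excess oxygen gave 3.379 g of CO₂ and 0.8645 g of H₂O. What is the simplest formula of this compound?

C4H5

mol C = 3.379 g CO₂ ÷ 44.009 g/mol = 0.076780 mol
mol H = 2 × 0.8645 g H₂O ÷ 18.015 g/mol = 0.095976 mol
Divide by the smallest (0.076780 mol): C 1.000, H 1.250
Multiplying each by 4 gives whole numbers: C 4.00, H 5.00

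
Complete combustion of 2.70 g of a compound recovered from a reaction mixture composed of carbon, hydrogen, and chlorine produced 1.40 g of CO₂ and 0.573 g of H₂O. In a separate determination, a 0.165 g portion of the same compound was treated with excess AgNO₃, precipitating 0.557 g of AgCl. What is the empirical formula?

mol C = 1.40 g CO₂ ÷ 44.009 g/mol = 0.03181 mol
mol H = 2 × 0.573 g H₂O ÷ 18.015 g/mol = 0.06361 mol
From the AgCl data: mol Cl per gram of compound = (0.557 ÷ 143.318) ÷ 0.165 = 0.02355 mol/g, so in the 2.70 g combustion sample mol Cl = 0.06360 mol
Divide by the smallest (0.03181 mol): C 1.000, H 2.000, Cl 1.999

CH2Cl2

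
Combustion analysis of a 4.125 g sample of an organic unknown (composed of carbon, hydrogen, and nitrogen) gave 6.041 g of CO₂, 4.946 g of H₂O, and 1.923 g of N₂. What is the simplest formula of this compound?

mol C = 6.041 g CO₂ ÷ 44.009 g/mol = 0.13727 mol
mol H = 2 × 4.946 g H₂O ÷ 18.015 g/mol = 0.54910 mol
mol N = 2 × 1.923 g N₂ ÷ 28.014 g/mol = 0.13729 mol
Divide by the smallest (0.13727 mol): C 1.000, H 4.000, N 1.000

CH4N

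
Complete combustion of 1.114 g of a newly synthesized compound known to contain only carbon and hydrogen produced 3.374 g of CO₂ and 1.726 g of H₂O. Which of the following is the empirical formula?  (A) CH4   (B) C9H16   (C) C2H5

mol C = 3.374 g CO₂ ÷ 44.009 g/mol = 0.076666 mol
mol H = 2 × 1.726 g H₂O ÷ 18.015 g/mol = 0.19162 mol
Divide by the smallest (0.076666 mol): C 1.000, H 2.499
Multiplying each by 2 gives whole numbers: C 2.00, H 5.00

(C) C2H5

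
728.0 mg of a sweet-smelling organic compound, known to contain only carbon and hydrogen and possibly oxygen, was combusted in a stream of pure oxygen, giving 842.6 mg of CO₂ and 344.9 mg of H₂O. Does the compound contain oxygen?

yes

mol C = 0.8426 g CO₂ ÷ 44.009 g/mol = 0.019146 mol
mol H = 2 × 0.3449 g H₂O ÷ 18.015 g/mol = 0.038290 mol
C and H account for only 0.26856 g of the 0.7280 g sample; the remaining 0.45944 g must be oxygen.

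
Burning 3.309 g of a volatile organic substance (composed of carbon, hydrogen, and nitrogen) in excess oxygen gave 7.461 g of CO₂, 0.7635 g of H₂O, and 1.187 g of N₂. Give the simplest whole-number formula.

mol C = 7.461 g CO₂ ÷ 44.009 g/mol = 0.16953 mol
mol H = 2 × 0.7635 g H₂O ÷ 18.015 g/mol = 0.084763 mol
mol N = 2 × 1.187 g N₂ ÷ 28.014 g/mol = 0.084743 mol
Divide by the smallest (0.084743 mol): C 2.001, H 1.000, N 1.000

C2HN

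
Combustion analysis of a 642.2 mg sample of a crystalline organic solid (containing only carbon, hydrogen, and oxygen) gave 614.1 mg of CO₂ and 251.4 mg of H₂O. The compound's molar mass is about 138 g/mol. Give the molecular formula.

mol C = 0.6141 g CO₂ ÷ 44.009 g/mol = 0.013954 mol
mol H = 2 × 0.2514 g H₂O ÷ 18.015 g/mol = 0.027910 mol
mass O = 0.6422 − (0.16760 + 0.028133) = 0.44647 g → mol O = 0.44647 ÷ 15.999 = 0.027906 mol
Divide by the smallest (0.013954 mol): C 1.000, H 2.000, O 2.000
Empirical formula: CH2O2
Empirical-formula mass = 46.02 g/mol; 138 ÷ 46.02 ≈ 3, so the molecular formula is C3H6O6.

C3H6O6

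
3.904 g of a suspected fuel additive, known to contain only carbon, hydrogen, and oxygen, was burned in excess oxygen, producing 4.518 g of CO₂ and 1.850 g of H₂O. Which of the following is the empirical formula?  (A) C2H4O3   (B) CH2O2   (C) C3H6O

mol C = 4.518 g CO₂ ÷ 44.009 g/mol = 0.10266 mol
mol H = 2 × 1.850 g H₂O ÷ 18.015 g/mol = 0.20538 mol
mass O = 3.904 − (1.2331 + 0.20703) = 2.4639 g → mol O = 2.4639 ÷ 15.999 = 0.15400 mol
Divide by the smallest (0.10266 mol): C 1.000, H 2.001, O 1.500
Multiplying each by 2 gives whole numbers: C 2.00, H 4.00, O 3.00

(A) C2H4O3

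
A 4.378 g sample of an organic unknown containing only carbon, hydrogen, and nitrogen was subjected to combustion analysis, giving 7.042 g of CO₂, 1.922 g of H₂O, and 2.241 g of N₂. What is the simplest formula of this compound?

C3H4N3

mol C = 7.042 g CO₂ ÷ 44.009 g/mol = 0.16001 mol
mol H = 2 × 1.922 g H₂O ÷ 18.015 g/mol = 0.21338 mol
mol N = 2 × 2.241 g N₂ ÷ 28.014 g/mol = 0.15999 mol
Divide by the smallest (0.15999 mol): C 1.000, H 1.334, N 1.000
Multiplying each by 3 gives whole numbers: C 3.00, H 4.00, N 3.00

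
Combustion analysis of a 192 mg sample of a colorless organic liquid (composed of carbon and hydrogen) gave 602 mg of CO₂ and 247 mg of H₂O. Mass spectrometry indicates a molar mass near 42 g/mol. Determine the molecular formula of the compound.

C3H6

mol C = 0.602 g CO₂ ÷ 44.009 g/mol = 0.01368 mol
mol H = 2 × 0.247 g H₂O ÷ 18.015 g/mol = 0.02742 mol
Divide by the smallest (0.01368 mol): C 1.000, H 2.005
Empirical formula: CH2
Empirical-formula mass = 14.03 g/mol; 42 ÷ 14.03 ≈ 3, so the molecular formula is C3H6.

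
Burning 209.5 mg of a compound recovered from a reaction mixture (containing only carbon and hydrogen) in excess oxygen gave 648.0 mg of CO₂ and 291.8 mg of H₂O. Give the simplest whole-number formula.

mol C = 0.6480 g CO₂ ÷ 44.009 g/mol = 0.014724 mol
mol H = 2 × 0.2918 g H₂O ÷ 18.015 g/mol = 0.032395 mol
Divide by the smallest (0.014724 mol): C 1.000, H 2.200
Multiplying each by 5 gives whole numbers: C 5.00, H 11.00

C5H11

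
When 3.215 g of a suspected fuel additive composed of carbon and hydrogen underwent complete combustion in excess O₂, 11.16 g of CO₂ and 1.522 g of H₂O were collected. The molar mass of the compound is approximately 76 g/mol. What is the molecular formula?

mol C = 11.16 g CO₂ ÷ 44.009 g/mol = 0.25358 mol
mol H = 2 × 1.522 g H₂O ÷ 18.015 g/mol = 0.16897 mol
Divide by the smallest (0.16897 mol): C 1.501, H 1.000
Multiplying each by 2 gives whole numbers: C 3.00, H 2.00
Empirical formula: C3H2
Empirical-formula mass = 38.05 g/mol; 76 ÷ 38.05 ≈ 2, so the molecular formula is C6H4.

C6H4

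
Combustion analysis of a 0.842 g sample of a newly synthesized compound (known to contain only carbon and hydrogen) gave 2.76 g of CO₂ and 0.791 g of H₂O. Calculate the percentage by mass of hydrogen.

10.5%

mol C = 2.76 g CO₂ ÷ 44.009 g/mol = 0.06271 mol
mol H = 2 × 0.791 g H₂O ÷ 18.015 g/mol = 0.08782 mol
mass % H = 0.08852 g ÷ 0.842 g × 100%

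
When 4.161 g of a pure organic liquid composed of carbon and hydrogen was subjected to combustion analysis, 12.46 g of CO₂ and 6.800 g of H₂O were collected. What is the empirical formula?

mol C = 12.46 g CO₂ ÷ 44.009 g/mol = 0.28312 mol
mol H = 2 × 6.800 g H₂O ÷ 18.015 g/mol = 0.75493 mol
Divide by the smallest (0.28312 mol): C 1.000, H 2.666
Multiplying each by 3 gives whole numbers: C 3.00, H 8.00

C3H8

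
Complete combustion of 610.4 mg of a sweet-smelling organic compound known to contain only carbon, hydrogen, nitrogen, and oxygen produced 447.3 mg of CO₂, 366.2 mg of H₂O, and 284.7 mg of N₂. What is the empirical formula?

CH4N2O

mol C = 0.4473 g CO₂ ÷ 44.009 g/mol = 0.010164 mol
mol H = 2 × 0.3662 g H₂O ÷ 18.015 g/mol = 0.040655 mol
mol N = 2 × 0.2847 g N₂ ÷ 28.014 g/mol = 0.020326 mol
mass O = 0.6104 − (0.12208 + 0.040980 + 0.28470) = 0.16264 g → mol O = 0.16264 ÷ 15.999 = 0.010166 mol
Divide by the smallest (0.010164 mol): C 1.000, H 4.000, N 2.000, O 1.000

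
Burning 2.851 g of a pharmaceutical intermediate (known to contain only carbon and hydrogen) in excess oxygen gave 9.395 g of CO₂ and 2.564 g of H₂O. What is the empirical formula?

C3H4

mol C = 9.395 g CO₂ ÷ 44.009 g/mol = 0.21348 mol
mol H = 2 × 2.564 g H₂O ÷ 18.015 g/mol = 0.28465 mol
Divide by the smallest (0.21348 mol): C 1.000, H 1.333
Multiplying each by 3 gives whole numbers: C 3.00, H 4.00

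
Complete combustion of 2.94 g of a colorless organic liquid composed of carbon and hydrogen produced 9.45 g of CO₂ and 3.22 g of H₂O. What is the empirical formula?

mol C = 9.45 g CO₂ ÷ 44.009 g/mol = 0.2147 mol
mol H = 2 × 3.22 g H₂O ÷ 18.015 g/mol = 0.3575 mol
Divide by the smallest (0.2147 mol): C 1.000, H 1.665
Multiplying each by 3 gives whole numbers: C 3.00, H 4.99

C3H5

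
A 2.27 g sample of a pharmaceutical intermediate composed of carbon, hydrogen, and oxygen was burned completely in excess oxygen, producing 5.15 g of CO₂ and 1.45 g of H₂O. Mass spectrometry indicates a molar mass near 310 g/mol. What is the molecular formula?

mol C = 5.15 g CO₂ ÷ 44.009 g/mol = 0.1170 mol
mol H = 2 × 1.45 g H₂O ÷ 18.015 g/mol = 0.1610 mol
mass O = 2.27 − (1.406 + 0.1623) = 0.7022 g → mol O = 0.7022 ÷ 15.999 = 0.04389 mol
Divide by the smallest (0.04389 mol): C 2.666, H 3.668, O 1.000
Multiplying each by 3 gives whole numbers: C 8.00, H 11.00, O 3.00
Empirical formula: C8H11O3
Empirical-formula mass = 155.17 g/mol; 310 ÷ 155.17 ≈ 2, so the molecular formula is C16H22O6.

C16H22O6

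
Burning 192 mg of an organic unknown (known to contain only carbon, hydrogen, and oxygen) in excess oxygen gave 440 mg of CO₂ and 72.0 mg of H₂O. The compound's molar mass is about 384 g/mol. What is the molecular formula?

C20H16O8

mol C = 0.440 g CO₂ ÷ 44.009 g/mol = 0.009998 mol
mol H = 2 × 0.0720 g H₂O ÷ 18.015 g/mol = 0.007993 mol
mass O = 0.192 − (0.1201 + 0.008057) = 0.06386 g → mol O = 0.06386 ÷ 15.999 = 0.003991 mol
Divide by the smallest (0.003991 mol): C 2.505, H 2.003, O 1.000
Multiplying each by 2 gives whole numbers: C 5.01, H 4.01, O 2.00
Empirical formula: C5H4O2
Empirical-formula mass = 96.08 g/mol; 384 ÷ 96.08 ≈ 4, so the molecular formula is C20H16O8.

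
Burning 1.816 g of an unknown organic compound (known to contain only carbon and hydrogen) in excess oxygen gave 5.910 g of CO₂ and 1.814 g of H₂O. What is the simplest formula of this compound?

mol C = 5.910 g CO₂ ÷ 44.009 g/mol = 0.13429 mol
mol H = 2 × 1.814 g H₂O ÷ 18.015 g/mol = 0.20139 mol
Divide by the smallest (0.13429 mol): C 1.000, H 1.500
Multiplying each by 2 gives whole numbers: C 2.00, H 3.00

C2H3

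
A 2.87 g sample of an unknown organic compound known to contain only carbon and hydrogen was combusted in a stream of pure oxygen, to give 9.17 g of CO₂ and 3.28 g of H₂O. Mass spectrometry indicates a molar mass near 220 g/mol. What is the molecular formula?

mol C = 9.17 g CO₂ ÷ 44.009 g/mol = 0.2084 mol
mol H = 2 × 3.28 g H₂O ÷ 18.015 g/mol = 0.3641 mol
Divide by the smallest (0.2084 mol): C 1.000, H 1.748
Multiplying each by 4 gives whole numbers: C 4.00, H 6.99
Empirical formula: C4H7
Empirical-formula mass = 55.10 g/mol; 220 ÷ 55.10 ≈ 4, so the molecular formula is C16H28.

C16H28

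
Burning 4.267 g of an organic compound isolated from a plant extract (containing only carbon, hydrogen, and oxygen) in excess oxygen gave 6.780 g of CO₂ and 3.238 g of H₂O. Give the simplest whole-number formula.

C6H14O5

mol C = 6.780 g CO₂ ÷ 44.009 g/mol = 0.15406 mol
mol H = 2 × 3.238 g H₂O ÷ 18.015 g/mol = 0.35948 mol
mass O = 4.267 − (1.8504 + 0.36235) = 2.0542 g → mol O = 2.0542 ÷ 15.999 = 0.12840 mol
Divide by the smallest (0.12840 mol): C 1.200, H 2.800, O 1.000
Multiplying each by 5 gives whole numbers: C 6.00, H 14.00, O 5.00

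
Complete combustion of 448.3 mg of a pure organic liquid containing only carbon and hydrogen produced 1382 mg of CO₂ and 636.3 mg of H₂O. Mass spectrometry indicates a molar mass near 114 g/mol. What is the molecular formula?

C8H18

mol C = 1.382 g CO₂ ÷ 44.009 g/mol = 0.031403 mol
mol H = 2 × 0.6363 g H₂O ÷ 18.015 g/mol = 0.070641 mol
Divide by the smallest (0.031403 mol): C 1.000, H 2.250
Multiplying each by 4 gives whole numbers: C 4.00, H 9.00
Empirical formula: C4H9
Empirical-formula mass = 57.12 g/mol; 114 ÷ 57.12 ≈ 2, so the molecular formula is C8H18.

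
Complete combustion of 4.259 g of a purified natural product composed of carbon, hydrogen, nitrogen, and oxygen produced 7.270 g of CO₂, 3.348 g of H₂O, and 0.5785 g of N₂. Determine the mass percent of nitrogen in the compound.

13.58%

mol C = 7.270 g CO₂ ÷ 44.009 g/mol = 0.16519 mol
mol H = 2 × 3.348 g H₂O ÷ 18.015 g/mol = 0.37169 mol
mol N = 2 × 0.5785 g N₂ ÷ 28.014 g/mol = 0.041301 mol
mass O = 4.259 − (1.9841 + 0.37466 + 0.57850) = 1.3217 g → mol O = 1.3217 ÷ 15.999 = 0.082611 mol
mass % N = 0.57850 g ÷ 4.259 g × 100%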